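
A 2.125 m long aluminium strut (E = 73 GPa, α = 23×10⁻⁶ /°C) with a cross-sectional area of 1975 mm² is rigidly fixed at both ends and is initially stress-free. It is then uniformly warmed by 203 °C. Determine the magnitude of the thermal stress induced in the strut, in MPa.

The supports are rigid, so the total axial strain is zero. The restrained thermal strain is ε = αΔT = 23×10⁻⁶ × 203 = 4669×10⁻⁶.
σ = EαΔT = 73×10³ × 23×10⁻⁶ × 203 = 340.8 MPa (compressive; the strut is trying to expand).

σ ≈ 341 MPa (compressive)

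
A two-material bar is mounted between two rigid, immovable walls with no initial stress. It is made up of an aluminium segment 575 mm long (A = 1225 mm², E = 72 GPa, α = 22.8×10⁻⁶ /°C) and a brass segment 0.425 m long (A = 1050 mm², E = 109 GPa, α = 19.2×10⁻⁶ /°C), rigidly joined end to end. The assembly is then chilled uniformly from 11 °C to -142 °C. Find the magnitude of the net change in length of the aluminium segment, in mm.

If the supports were absent, the total length change would be Σ αᵢΔT Lᵢ = 22.8×10⁻⁶×153×575 + 19.2×10⁻⁶×153×425 = 3.254 mm.
The walls prevent any net length change, so an axial force P (same in every segment) develops. Compatibility: P · Σ Lᵢ/(AᵢEᵢ) = δ_free.
Σ Lᵢ/(AᵢEᵢ) = 575/(1225×72×10³) + 425/(1050×109×10³) = 1.023×10⁻⁵ mm/N.
Hence P = δ_free / Σ(L/AE) = 3.254/1.023×10⁻⁵ = 318 kN (tensile).
For the aluminium segment, free thermal change = 22.8×10⁻⁶×153×575 = 2.006 mm and elastic change from P = 318000×575/(1225×72×10³) = 2.073 mm; these oppose, so the net change is 0.0675 mm (segment lengthens).

|ΔL| ≈ 0.0675 mm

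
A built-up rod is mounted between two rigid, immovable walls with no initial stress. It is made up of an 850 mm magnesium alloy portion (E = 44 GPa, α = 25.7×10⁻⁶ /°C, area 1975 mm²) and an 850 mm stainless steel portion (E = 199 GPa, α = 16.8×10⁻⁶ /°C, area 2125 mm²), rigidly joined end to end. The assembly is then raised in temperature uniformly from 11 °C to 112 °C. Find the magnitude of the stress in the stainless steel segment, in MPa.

Free thermal expansion of the whole bar: Σ αᵢΔT Lᵢ = 25.7×10⁻⁶×101×850 + 16.8×10⁻⁶×101×850 = 3.649 mm.
The walls prevent any net length change, so an axial force P (same in every segment) develops. Compatibility: P · Σ Lᵢ/(AᵢEᵢ) = δ_free.
The series flexibility is Σ Lᵢ/(AᵢEᵢ) = 850/(1975×44×10³) + 850/(2125×199×10³) = 1.179×10⁻⁵ mm/N.
So P = 3.649 / 1.179×10⁻⁵ = 309.4 kN, compressive.
σ_{stainless steel} = P / A = 309400 / 2125 = 145.6 MPa.

σ ≈ 146 MPa (compressive)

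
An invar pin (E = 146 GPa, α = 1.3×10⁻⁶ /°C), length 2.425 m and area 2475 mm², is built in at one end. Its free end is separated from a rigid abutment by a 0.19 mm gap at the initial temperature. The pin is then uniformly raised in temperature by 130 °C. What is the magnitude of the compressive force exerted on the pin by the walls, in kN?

P ≈ 32.8 kN

If the wall were absent the pin would grow by αΔT L = 1.3×10⁻⁶ × 130 × 2425 = 0.4098 mm.
This exceeds the 0.19 mm gap, so the wall pushes back. The portion of expansion that must be recovered elastically is δ_free − gap = 0.4098 − 0.19 = 0.2198 mm.
So σ = E(δ_free − g)/L = 146×10³ × 0.2198/2425 = 13.23 MPa.
P = σA = 13.23 × 2475 = 32.76 kN.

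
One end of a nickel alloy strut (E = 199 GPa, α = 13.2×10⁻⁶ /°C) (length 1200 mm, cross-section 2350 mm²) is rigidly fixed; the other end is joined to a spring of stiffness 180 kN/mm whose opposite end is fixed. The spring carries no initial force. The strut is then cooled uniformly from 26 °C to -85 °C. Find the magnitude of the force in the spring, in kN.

P ≈ 216 kN

If the spring were absent the strut would shorten by αΔT L = 13.2×10⁻⁶ × 111 × 1200 = 1.758 mm.
With a force P in the spring, the elastic change of the strut is PL/(AE) and that of the spring is P/k; compatibility requires their sum to equal δ_free.
So P = δ_free / [L/(AE) + 1/k] = 1.758 / [ 1200/(2350×199×10³) + 1/(180×10³) ].
P = 1.758 / 8.122×10⁻⁶ = 216500 N.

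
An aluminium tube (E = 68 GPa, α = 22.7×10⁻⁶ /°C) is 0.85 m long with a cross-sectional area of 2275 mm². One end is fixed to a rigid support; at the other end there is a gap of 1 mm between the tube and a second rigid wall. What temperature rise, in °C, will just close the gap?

ΔT ≈ 51.8 °C

The gap closes when αΔT L = 1 mm, since the tube is still unstressed at that instant.
So ΔT = g/(αL) = 1/(22.7×10⁻⁶ × 850) = 51.83 °C.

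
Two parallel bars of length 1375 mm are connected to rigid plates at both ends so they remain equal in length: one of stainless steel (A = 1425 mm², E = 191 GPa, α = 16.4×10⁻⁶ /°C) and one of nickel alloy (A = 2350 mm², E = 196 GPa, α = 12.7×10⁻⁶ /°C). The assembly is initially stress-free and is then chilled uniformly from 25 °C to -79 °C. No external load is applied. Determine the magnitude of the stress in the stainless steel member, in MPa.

Both members must finish at the same length. With the larger α, the stainless steel tends to over-contract; the plates restrain it, putting the stainless steel in tension and the nickel alloy in compression. With no external load the two internal forces are equal and opposite, magnitude P.
Compatibility of the two members (thermal + elastic change equal): (α₁ − α₂)ΔT = P·[1/(A₁E₁) + 1/(A₂E₂)].
|α₁ − α₂|·ΔT = 3.7×10⁻⁶ × 104 = 0.0003848.
1/(A₁E₁) + 1/(A₂E₂) = 1/(1425×191×10³) + 1/(2350×196×10³) = 5.845×10⁻⁹ N⁻¹.
So P = 0.0003848 / 5.845×10⁻⁹ = 65.83 kN.
σ_{stainless steel} = P/A₁ = 65830/1425 = 46.2 MPa, tensile.

σ ≈ 46.2 MPa (tensile)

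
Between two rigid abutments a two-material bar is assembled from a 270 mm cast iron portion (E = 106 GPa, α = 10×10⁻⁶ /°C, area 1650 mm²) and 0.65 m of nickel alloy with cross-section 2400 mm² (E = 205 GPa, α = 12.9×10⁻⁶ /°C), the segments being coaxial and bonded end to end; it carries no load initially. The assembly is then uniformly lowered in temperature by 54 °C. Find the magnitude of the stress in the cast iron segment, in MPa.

If the supports were absent, the total length change would be Σ αᵢΔT Lᵢ = 10×10⁻⁶×54×270 + 12.9×10⁻⁶×54×650 = 0.5986 mm.
The walls prevent any net length change, so an axial force P (same in every segment) develops. Compatibility: P · Σ Lᵢ/(AᵢEᵢ) = δ_free.
Σ Lᵢ/(AᵢEᵢ) = 270/(1650×106×10³) + 650/(2400×205×10³) = 2.865×10⁻⁶ mm/N.
So P = 0.5986 / 2.865×10⁻⁶ = 208.9 kN, tensile.
σ_{cast iron} = P / A = 208900 / 1650 = 126.6 MPa.

σ ≈ 127 MPa (tensile)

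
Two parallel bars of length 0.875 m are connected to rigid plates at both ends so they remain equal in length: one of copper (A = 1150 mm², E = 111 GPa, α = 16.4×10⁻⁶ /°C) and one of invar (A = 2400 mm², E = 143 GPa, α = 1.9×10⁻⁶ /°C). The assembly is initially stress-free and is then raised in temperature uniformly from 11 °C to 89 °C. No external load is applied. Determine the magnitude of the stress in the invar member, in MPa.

σ ≈ 43.8 MPa (tensile)

The copper has the larger α, so on heating it would change length more than the invar if both were free. The rigid plates force a common final length, so the copper is put into compression and the invar into tension, with equal and opposite forces P (no external load).
Setting the final lengths equal and cancelling L: (α₁ − α₂)ΔT = P/(A₁E₁) + P/(A₂E₂).
|α₁ − α₂|·ΔT = 14.5×10⁻⁶ × 78 = 0.001131.
1/(A₁E₁) + 1/(A₂E₂) = 1/(1150×111×10³) + 1/(2400×143×10³) = 1.075×10⁻⁸ N⁻¹.
P = 0.001131 / 1.075×10⁻⁸ = 105200 N = 105.2 kN.
σ_{invar} = P/A₂ = 105200/2400 = 43.85 MPa, tensile.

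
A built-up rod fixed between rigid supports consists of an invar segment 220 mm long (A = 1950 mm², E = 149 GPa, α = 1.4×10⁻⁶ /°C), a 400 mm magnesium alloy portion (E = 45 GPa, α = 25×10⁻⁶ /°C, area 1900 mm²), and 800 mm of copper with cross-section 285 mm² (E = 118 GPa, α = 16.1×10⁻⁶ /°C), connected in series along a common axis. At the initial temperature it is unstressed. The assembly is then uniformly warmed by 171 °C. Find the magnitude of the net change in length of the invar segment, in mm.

If the supports were absent, the total length change would be Σ αᵢΔT Lᵢ = 1.4×10⁻⁶×171×220 + 25×10⁻⁶×171×400 + 16.1×10⁻⁶×171×800 = 3.965 mm.
The walls prevent any net length change, so an axial force P (same in every segment) develops. Compatibility: P · Σ Lᵢ/(AᵢEᵢ) = δ_free.
Σ Lᵢ/(AᵢEᵢ) = 220/(1950×149×10³) + 400/(1900×45×10³) + 800/(285×118×10³) = 2.922×10⁻⁵ mm/N.
Hence P = δ_free / Σ(L/AE) = 3.965/2.922×10⁻⁵ = 135.7 kN (compressive).
For the invar segment, free thermal change = 1.4×10⁻⁶×171×220 = 0.05267 mm and elastic change from P = 135700×220/(1950×149×10³) = 0.1027 mm; these oppose, so the net change is 0.0501 mm (segment shortens).

|ΔL| ≈ 0.0501 mm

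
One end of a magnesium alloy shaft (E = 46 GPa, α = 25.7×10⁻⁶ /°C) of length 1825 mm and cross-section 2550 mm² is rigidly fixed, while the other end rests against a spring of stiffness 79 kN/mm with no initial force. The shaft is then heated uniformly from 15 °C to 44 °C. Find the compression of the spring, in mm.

δ ≈ 0.61 mm

Free thermal expansion: δ_free = αΔT L = 25.7×10⁻⁶ × 29 × 1825 = 1.36 mm.
Let P be the compressive force at the spring. The shaft shortens elastically by PL/(AE) and the spring compresses by P/k; together these equal δ_free.
So P = δ_free / [L/(AE) + 1/k] = 1.36 / [ 1825/(2550×46×10³) + 1/(79×10³) ].
P = 1.36 / 2.822×10⁻⁵ = 48200 N.
Spring compression = P/k = 48200/(79×10³) = 0.6102 mm.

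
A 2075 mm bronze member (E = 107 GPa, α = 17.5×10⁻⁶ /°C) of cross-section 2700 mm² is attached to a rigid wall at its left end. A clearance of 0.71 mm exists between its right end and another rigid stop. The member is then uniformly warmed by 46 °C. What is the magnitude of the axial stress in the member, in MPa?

Free thermal elongation = αΔT L = 17.5×10⁻⁶ × 46 × 2075 = 1.67 mm.
After closing the 0.71 mm clearance, 1.67 − 0.71 = 0.9604 mm of expansion remains to be suppressed by the wall.
That suppressed elongation corresponds to σ = E·Δ/L = 107×10³ × 0.9604/2075 = 49.52 MPa.

σ ≈ 49.5 MPa (compressive)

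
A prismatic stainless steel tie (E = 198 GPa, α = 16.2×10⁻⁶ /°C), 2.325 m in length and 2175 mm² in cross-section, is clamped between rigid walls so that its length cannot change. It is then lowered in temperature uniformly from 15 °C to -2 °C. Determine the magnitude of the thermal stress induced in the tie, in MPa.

The supports are rigid, so the total axial strain is zero. The restrained thermal strain is ε = αΔT = 16.2×10⁻⁶ × 17 = 275.4×10⁻⁶.
The stress required to suppress this strain is σ = Eε = 198×10³ × 275.4×10⁻⁶ = 54.53 MPa, tensile since the tie is trying to contract.

σ ≈ 54.5 MPa (tensile)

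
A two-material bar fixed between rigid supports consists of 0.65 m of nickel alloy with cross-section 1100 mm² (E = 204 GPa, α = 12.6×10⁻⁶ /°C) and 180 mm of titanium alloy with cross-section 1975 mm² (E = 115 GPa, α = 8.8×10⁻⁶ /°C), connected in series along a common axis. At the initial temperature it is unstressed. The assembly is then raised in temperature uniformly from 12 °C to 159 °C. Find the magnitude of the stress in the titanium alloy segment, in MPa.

σ ≈ 197 MPa (compressive)

If the supports were absent, the total length change would be Σ αᵢΔT Lᵢ = 12.6×10⁻⁶×147×650 + 8.8×10⁻⁶×147×180 = 1.437 mm.
The rigid supports impose zero overall length change; the single axial force P common to all segments must satisfy P Σ Lᵢ/(AᵢEᵢ) = δ_free.
Σ Lᵢ/(AᵢEᵢ) = 650/(1100×204×10³) + 180/(1975×115×10³) = 3.689×10⁻⁶ mm/N.
P = 1.437 / 3.689×10⁻⁶ = 389500 N = 389.5 kN, compressive.
σ_{titanium alloy} = P / A = 389500 / 1975 = 197.2 MPa.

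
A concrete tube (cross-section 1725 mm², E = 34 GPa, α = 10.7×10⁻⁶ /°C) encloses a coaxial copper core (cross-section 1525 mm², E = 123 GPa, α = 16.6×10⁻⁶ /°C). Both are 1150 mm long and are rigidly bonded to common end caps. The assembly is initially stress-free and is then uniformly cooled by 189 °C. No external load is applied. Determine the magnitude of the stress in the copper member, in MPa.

σ ≈ 32.7 MPa (tensile)

Both members must finish at the same length. With the larger α, the copper tends to over-contract; the plates restrain it, putting the copper in tension and the concrete in compression. With no external load the two internal forces are equal and opposite, magnitude P.
Equating the net (thermal + elastic) strains gives |α₁ − α₂|·ΔT = P·[1/(A₁E₁) + 1/(A₂E₂)].
|α₁ − α₂|·ΔT = 5.9×10⁻⁶ × 189 = 0.001115.
1/(A₁E₁) + 1/(A₂E₂) = 1/(1725×34×10³) + 1/(1525×123×10³) = 2.238×10⁻⁸ N⁻¹.
So P = 0.001115 / 2.238×10⁻⁸ = 49.82 kN.
σ_{copper} = P/A₂ = 49820/1525 = 32.67 MPa, tensile.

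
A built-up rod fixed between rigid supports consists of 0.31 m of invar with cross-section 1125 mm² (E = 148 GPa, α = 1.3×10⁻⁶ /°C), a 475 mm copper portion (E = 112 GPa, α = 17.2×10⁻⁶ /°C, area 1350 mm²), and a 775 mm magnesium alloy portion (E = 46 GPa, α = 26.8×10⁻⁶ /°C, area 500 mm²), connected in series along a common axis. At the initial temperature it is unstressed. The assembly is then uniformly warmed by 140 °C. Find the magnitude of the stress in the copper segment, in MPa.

Free thermal expansion of the whole bar: Σ αᵢΔT Lᵢ = 1.3×10⁻⁶×140×310 + 17.2×10⁻⁶×140×475 + 26.8×10⁻⁶×140×775 = 4.108 mm.
The walls prevent any net length change, so an axial force P (same in every segment) develops. Compatibility: P · Σ Lᵢ/(AᵢEᵢ) = δ_free.
The series flexibility is Σ Lᵢ/(AᵢEᵢ) = 310/(1125×148×10³) + 475/(1350×112×10³) + 775/(500×46×10³) = 3.87×10⁻⁵ mm/N.
P = 4.108 / 3.87×10⁻⁵ = 106200 N = 106.2 kN, compressive.
σ_{copper} = P / A = 106200 / 1350 = 78.63 MPa.

σ ≈ 78.6 MPa (compressive)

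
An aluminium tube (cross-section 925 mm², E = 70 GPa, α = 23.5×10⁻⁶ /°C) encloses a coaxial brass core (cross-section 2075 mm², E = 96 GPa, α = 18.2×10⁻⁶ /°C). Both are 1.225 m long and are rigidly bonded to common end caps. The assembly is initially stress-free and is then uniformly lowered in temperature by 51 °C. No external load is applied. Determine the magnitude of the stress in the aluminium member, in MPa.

Both members must finish at the same length. With the larger α, the aluminium tends to over-contract; the plates restrain it, putting the aluminium in tension and the brass in compression. With no external load the two internal forces are equal and opposite, magnitude P.
Setting the final lengths equal and cancelling L: (α₁ − α₂)ΔT = P/(A₁E₁) + P/(A₂E₂).
|α₁ − α₂|·ΔT = 5.3×10⁻⁶ × 51 = 0.0002703.
1/(A₁E₁) + 1/(A₂E₂) = 1/(925×70×10³) + 1/(2075×96×10³) = 2.046×10⁻⁸ N⁻¹.
So P = 0.0002703 / 2.046×10⁻⁸ = 13.21 kN.
σ_{aluminium} = P/A₁ = 13210/925 = 14.28 MPa, tensile.

σ ≈ 14.3 MPa (tensile)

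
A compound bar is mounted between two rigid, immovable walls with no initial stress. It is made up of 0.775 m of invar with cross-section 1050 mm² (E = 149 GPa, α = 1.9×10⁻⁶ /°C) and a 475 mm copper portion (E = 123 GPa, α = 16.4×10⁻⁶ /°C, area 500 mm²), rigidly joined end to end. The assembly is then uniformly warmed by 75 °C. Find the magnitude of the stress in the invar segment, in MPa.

σ ≈ 52.2 MPa (compressive)

Free thermal expansion of the whole bar: Σ αᵢΔT Lᵢ = 1.9×10⁻⁶×75×775 + 16.4×10⁻⁶×75×475 = 0.6947 mm.
Since the ends are fixed, an axial force P builds up, equal in every segment, with P · Σ Lᵢ/(AᵢEᵢ) = δ_free.
Σ Lᵢ/(AᵢEᵢ) = 775/(1050×149×10³) + 475/(500×123×10³) = 1.268×10⁻⁵ mm/N.
Hence P = δ_free / Σ(L/AE) = 0.6947/1.268×10⁻⁵ = 54.8 kN (compressive).
σ_{invar} = P / A = 54800 / 1050 = 52.19 MPa.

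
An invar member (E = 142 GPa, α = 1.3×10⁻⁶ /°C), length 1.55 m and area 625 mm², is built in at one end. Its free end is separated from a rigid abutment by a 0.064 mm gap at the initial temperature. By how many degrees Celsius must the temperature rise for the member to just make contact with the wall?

Contact occurs when the free expansion equals the gap: αΔT L = 0.064 mm.
So ΔT = g/(αL) = 0.064/(1.3×10⁻⁶ × 1550) = 31.76 °C.

ΔT ≈ 31.8 °C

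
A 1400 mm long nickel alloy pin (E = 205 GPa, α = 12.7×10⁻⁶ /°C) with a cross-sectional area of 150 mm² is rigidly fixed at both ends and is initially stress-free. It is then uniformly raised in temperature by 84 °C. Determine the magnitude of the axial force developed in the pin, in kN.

With zero net strain, σ = E·αΔT = 205 GPa × 12.7×10⁻⁶ × 84 = 218.7 MPa.
Axial force P = σA = 218.7 × 150 = 32800 N = 32.8 kN, compressive.

P ≈ 32.8 kN (compressive)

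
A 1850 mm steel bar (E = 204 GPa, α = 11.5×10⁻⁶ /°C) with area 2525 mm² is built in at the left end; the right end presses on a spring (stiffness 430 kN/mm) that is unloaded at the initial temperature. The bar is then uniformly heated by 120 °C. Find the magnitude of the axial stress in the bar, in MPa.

σ ≈ 171 MPa (compressive)

Free thermal expansion: δ_free = αΔT L = 11.5×10⁻⁶ × 120 × 1850 = 2.553 mm.
With a force P in the spring, the elastic change of the bar is PL/(AE) and that of the spring is P/k; compatibility requires their sum to equal δ_free.
P [ L/(AE) + 1/k ] = δ_free → P [ 1850/(2525×204×10³) + 1/(430×10³) ] = 2.553.
P = 2.553 / 5.917×10⁻⁶ = 431500 N.
σ = P/A = 431500/2525 = 170.9 MPa.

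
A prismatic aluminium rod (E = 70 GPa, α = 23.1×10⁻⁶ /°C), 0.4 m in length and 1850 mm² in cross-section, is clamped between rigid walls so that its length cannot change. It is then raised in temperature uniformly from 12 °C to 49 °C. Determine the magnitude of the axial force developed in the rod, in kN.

P ≈ 111 kN (compressive)

With zero net strain, σ = E·αΔT = 70 GPa × 23.1×10⁻⁶ × 37 = 59.83 MPa.
Then P = σA = 59.83 × 1850 mm² = 110.7 kN, compressive.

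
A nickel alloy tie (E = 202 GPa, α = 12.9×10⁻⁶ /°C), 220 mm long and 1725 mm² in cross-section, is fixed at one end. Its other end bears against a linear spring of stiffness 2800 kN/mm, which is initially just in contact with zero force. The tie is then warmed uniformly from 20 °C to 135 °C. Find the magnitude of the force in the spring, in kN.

P ≈ 330 kN

If the spring were absent the tie would lengthen by αΔT L = 12.9×10⁻⁶ × 115 × 220 = 0.3264 mm.
Let P be the compressive force at the spring. The tie shortens elastically by PL/(AE) and the spring compresses by P/k; together these equal δ_free.
So P = δ_free / [L/(AE) + 1/k] = 0.3264 / [ 220/(1725×202×10³) + 1/(2800×10³) ].
P = 0.3264 / 9.885×10⁻⁷ = 330200 N.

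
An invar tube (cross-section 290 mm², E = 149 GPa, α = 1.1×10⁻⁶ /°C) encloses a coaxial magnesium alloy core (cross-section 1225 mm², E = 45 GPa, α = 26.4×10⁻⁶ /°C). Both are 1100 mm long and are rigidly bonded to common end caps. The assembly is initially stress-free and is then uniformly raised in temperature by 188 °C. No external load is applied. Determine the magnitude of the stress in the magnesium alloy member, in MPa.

The magnesium alloy has the larger α, so on heating it would change length more than the invar if both were free. The rigid plates force a common final length, so the magnesium alloy is put into compression and the invar into tension, with equal and opposite forces P (no external load).
Equating the net (thermal + elastic) strains gives |α₁ − α₂|·ΔT = P·[1/(A₁E₁) + 1/(A₂E₂)].
|α₁ − α₂|·ΔT = 25.3×10⁻⁶ × 188 = 0.004756.
1/(A₁E₁) + 1/(A₂E₂) = 1/(290×149×10³) + 1/(1225×45×10³) = 4.128×10⁻⁸ N⁻¹.
So P = 0.004756 / 4.128×10⁻⁸ = 115.2 kN.
σ_{magnesium alloy} = P/A₂ = 115200/1225 = 94.05 MPa, compressive.

σ ≈ 94.1 MPa (compressive)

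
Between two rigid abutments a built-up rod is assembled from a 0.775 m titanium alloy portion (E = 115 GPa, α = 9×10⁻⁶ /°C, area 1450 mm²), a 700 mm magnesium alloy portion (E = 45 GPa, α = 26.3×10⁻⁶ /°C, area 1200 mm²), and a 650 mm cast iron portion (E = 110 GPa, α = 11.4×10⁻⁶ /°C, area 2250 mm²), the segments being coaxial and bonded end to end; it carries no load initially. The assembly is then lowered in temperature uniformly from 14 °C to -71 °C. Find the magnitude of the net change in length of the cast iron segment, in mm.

|ΔL| ≈ 0.268 mm

If the supports were absent, the total length change would be Σ αᵢΔT Lᵢ = 9×10⁻⁶×85×775 + 26.3×10⁻⁶×85×700 + 11.4×10⁻⁶×85×650 = 2.788 mm.
Since the ends are fixed, an axial force P builds up, equal in every segment, with P · Σ Lᵢ/(AᵢEᵢ) = δ_free.
The series flexibility is Σ Lᵢ/(AᵢEᵢ) = 775/(1450×115×10³) + 700/(1200×45×10³) + 650/(2250×110×10³) = 2.024×10⁻⁵ mm/N.
Hence P = δ_free / Σ(L/AE) = 2.788/2.024×10⁻⁵ = 137.7 kN (tensile).
For the cast iron segment, free thermal change = 11.4×10⁻⁶×85×650 = 0.6298 mm and elastic change from P = 137700×650/(2250×110×10³) = 0.3618 mm; these oppose, so the net change is 0.268 mm (segment shortens).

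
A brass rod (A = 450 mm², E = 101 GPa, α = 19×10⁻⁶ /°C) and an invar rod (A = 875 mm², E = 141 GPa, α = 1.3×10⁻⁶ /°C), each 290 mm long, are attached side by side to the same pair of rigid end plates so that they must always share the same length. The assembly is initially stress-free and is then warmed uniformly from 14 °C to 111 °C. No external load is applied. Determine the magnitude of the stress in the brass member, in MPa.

Both members must finish at the same length. With the larger α, the brass tends to over-expand; the plates restrain it, putting the brass in compression and the invar in tension. With no external load the two internal forces are equal and opposite, magnitude P.
Compatibility of the two members (thermal + elastic change equal): (α₁ − α₂)ΔT = P·[1/(A₁E₁) + 1/(A₂E₂)].
|α₁ − α₂|·ΔT = 17.7×10⁻⁶ × 97 = 0.001717.
1/(A₁E₁) + 1/(A₂E₂) = 1/(450×101×10³) + 1/(875×141×10³) = 3.011×10⁻⁸ N⁻¹.
P = 0.001717 / 3.011×10⁻⁸ = 57030 N = 57.03 kN.
σ_{brass} = P/A₁ = 57030/450 = 126.7 MPa, compressive.

σ ≈ 127 MPa (compressive)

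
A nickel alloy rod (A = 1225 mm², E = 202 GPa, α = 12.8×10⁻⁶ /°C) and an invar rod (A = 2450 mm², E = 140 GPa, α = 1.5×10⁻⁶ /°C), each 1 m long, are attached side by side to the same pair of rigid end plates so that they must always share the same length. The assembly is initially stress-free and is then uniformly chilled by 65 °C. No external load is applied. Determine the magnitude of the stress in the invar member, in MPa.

σ ≈ 43.1 MPa (compressive)

The nickel alloy has the larger α, so on cooling it would change length more than the invar if both were free. The rigid plates force a common final length, so the nickel alloy is put into tension and the invar into compression, with equal and opposite forces P (no external load).
Setting the final lengths equal and cancelling L: (α₁ − α₂)ΔT = P/(A₁E₁) + P/(A₂E₂).
|α₁ − α₂|·ΔT = 11.3×10⁻⁶ × 65 = 0.0007345.
1/(A₁E₁) + 1/(A₂E₂) = 1/(1225×202×10³) + 1/(2450×140×10³) = 6.957×10⁻⁹ N⁻¹.
P = 0.0007345 / 6.957×10⁻⁹ = 105600 N = 105.6 kN.
σ_{invar} = P/A₂ = 105600/2450 = 43.09 MPa, compressive.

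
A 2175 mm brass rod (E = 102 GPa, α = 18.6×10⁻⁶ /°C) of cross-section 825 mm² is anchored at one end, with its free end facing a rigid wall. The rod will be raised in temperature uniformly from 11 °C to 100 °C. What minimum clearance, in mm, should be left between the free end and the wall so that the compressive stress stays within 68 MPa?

With no wall the rod would lengthen by αΔT L = 18.6×10⁻⁶ × 89 × 2175 = 3.6 mm.
A stress of 68 MPa corresponds to the wall pushing the rod back by σL/E = 68×2175/(102×10³) = 1.45 mm.
So the gap has to take up the difference, g_min = δ_free − σL/E = 3.6 − 1.45 = 2.15 mm.

g ≈ 2.15 mm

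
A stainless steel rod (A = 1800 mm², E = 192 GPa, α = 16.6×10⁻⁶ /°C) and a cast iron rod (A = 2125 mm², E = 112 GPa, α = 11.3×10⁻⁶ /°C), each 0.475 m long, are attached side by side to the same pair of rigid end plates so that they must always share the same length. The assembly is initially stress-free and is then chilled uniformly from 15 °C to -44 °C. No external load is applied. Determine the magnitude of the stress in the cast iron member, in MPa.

Equilibrium of a rigid end plate with no external load gives equal and opposite internal forces ±P in the two members. Since α_{stainless steel} > α_{cast iron}, cooling drives the stainless steel into tension and the cast iron into compression.
Equating the net (thermal + elastic) strains gives |α₁ − α₂|·ΔT = P·[1/(A₁E₁) + 1/(A₂E₂)].
|α₁ − α₂|·ΔT = 5.3×10⁻⁶ × 59 = 0.0003127.
1/(A₁E₁) + 1/(A₂E₂) = 1/(1800×192×10³) + 1/(2125×112×10³) = 7.095×10⁻⁹ N⁻¹.
So P = 0.0003127 / 7.095×10⁻⁹ = 44.07 kN.
σ_{cast iron} = P/A₂ = 44070/2125 = 20.74 MPa, compressive.

σ ≈ 20.7 MPa (compressive)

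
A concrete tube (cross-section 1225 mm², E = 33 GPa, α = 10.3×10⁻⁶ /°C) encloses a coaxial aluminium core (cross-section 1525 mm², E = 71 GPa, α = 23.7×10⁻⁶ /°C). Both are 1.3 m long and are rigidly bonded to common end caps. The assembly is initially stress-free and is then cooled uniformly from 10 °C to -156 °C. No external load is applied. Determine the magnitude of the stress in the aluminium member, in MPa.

σ ≈ 42.9 MPa (tensile)

Both members must finish at the same length. With the larger α, the aluminium tends to over-contract; the plates restrain it, putting the aluminium in tension and the concrete in compression. With no external load the two internal forces are equal and opposite, magnitude P.
Equating the net (thermal + elastic) strains gives |α₁ − α₂|·ΔT = P·[1/(A₁E₁) + 1/(A₂E₂)].
|α₁ − α₂|·ΔT = 13.4×10⁻⁶ × 166 = 0.002224.
1/(A₁E₁) + 1/(A₂E₂) = 1/(1225×33×10³) + 1/(1525×71×10³) = 3.397×10⁻⁸ N⁻¹.
So P = 0.002224 / 3.397×10⁻⁸ = 65.48 kN.
σ_{aluminium} = P/A₂ = 65480/1525 = 42.93 MPa, tensile.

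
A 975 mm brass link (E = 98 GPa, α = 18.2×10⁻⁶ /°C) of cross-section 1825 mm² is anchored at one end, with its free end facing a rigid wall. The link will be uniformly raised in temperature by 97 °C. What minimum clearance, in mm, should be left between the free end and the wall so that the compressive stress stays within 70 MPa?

g ≈ 1.02 mm

Free expansion if unrestrained: δ_free = αΔT L = 18.2×10⁻⁶ × 97 × 975 = 1.721 mm.
A stress of 70 MPa corresponds to the wall pushing the link back by σL/E = 70×975/(98×10³) = 0.6964 mm.
The gap must absorb the remainder: g_min = 1.721 − 0.6964 = 1.025 mm.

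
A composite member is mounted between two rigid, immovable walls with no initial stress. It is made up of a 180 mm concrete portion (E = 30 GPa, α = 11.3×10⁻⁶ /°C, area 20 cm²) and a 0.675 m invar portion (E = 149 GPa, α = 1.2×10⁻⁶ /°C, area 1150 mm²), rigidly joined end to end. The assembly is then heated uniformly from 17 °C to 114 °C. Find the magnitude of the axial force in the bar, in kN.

P ≈ 39.8 kN (compressive)

Free thermal expansion of the whole bar: Σ αᵢΔT Lᵢ = 11.3×10⁻⁶×97×180 + 1.2×10⁻⁶×97×675 = 0.2759 mm.
The walls prevent any net length change, so an axial force P (same in every segment) develops. Compatibility: P · Σ Lᵢ/(AᵢEᵢ) = δ_free.
The series flexibility is Σ Lᵢ/(AᵢEᵢ) = 180/(2000×30×10³) + 675/(1150×149×10³) = 6.939×10⁻⁶ mm/N.
P = 0.2759 / 6.939×10⁻⁶ = 39750 N = 39.75 kN, compressive.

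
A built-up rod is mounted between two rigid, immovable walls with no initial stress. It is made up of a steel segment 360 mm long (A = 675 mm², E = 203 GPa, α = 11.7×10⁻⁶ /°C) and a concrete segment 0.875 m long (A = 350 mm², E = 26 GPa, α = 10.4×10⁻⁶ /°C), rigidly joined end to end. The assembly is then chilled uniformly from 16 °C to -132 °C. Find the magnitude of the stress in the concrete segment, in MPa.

σ ≈ 57 MPa (tensile)

If the supports were absent, the total length change would be Σ αᵢΔT Lᵢ = 11.7×10⁻⁶×148×360 + 10.4×10⁻⁶×148×875 = 1.97 mm.
Since the ends are fixed, an axial force P builds up, equal in every segment, with P · Σ Lᵢ/(AᵢEᵢ) = δ_free.
The series flexibility is Σ Lᵢ/(AᵢEᵢ) = 360/(675×203×10³) + 875/(350×26×10³) = 9.878×10⁻⁵ mm/N.
P = 1.97 / 9.878×10⁻⁵ = 19940 N = 19.94 kN, tensile.
σ_{concrete} = P / A = 19940 / 350 = 56.99 MPa.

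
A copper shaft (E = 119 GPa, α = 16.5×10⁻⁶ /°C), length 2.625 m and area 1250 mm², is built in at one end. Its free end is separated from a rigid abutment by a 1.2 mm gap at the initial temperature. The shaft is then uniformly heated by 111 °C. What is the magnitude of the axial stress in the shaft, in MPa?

σ ≈ 164 MPa (compressive)

If the wall were absent the shaft would grow by αΔT L = 16.5×10⁻⁶ × 111 × 2625 = 4.808 mm.
The gap closes (δ_free > 1.2 mm) and the wall then resists a further 4.808 − 1.2 = 3.608 mm of expansion.
That suppressed elongation corresponds to σ = E·Δ/L = 119×10³ × 3.608/2625 = 163.5 MPa.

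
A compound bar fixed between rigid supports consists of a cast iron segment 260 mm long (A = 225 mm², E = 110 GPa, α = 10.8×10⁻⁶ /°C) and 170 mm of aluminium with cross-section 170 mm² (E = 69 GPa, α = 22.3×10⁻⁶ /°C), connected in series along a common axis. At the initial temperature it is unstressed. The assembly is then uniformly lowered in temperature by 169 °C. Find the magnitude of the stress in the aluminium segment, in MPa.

σ ≈ 262 MPa (tensile)

If the supports were absent, the total length change would be Σ αᵢΔT Lᵢ = 10.8×10⁻⁶×169×260 + 22.3×10⁻⁶×169×170 = 1.115 mm.
The walls prevent any net length change, so an axial force P (same in every segment) develops. Compatibility: P · Σ Lᵢ/(AᵢEᵢ) = δ_free.
Σ Lᵢ/(AᵢEᵢ) = 260/(225×110×10³) + 170/(170×69×10³) = 2.5×10⁻⁵ mm/N.
P = 1.115 / 2.5×10⁻⁵ = 44610 N = 44.61 kN, tensile.
σ_{aluminium} = P / A = 44610 / 170 = 262.4 MPa.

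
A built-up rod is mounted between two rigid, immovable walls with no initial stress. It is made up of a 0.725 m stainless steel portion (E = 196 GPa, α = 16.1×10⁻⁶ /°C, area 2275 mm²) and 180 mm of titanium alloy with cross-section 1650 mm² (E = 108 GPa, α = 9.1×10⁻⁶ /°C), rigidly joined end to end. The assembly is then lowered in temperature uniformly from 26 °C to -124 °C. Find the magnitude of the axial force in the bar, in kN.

P ≈ 757 kN (tensile)

If the supports were absent, the total length change would be Σ αᵢΔT Lᵢ = 16.1×10⁻⁶×150×725 + 9.1×10⁻⁶×150×180 = 1.997 mm.
Since the ends are fixed, an axial force P builds up, equal in every segment, with P · Σ Lᵢ/(AᵢEᵢ) = δ_free.
Σ Lᵢ/(AᵢEᵢ) = 725/(2275×196×10³) + 180/(1650×108×10³) = 2.636×10⁻⁶ mm/N.
P = 1.997 / 2.636×10⁻⁶ = 757400 N = 757.4 kN, tensile.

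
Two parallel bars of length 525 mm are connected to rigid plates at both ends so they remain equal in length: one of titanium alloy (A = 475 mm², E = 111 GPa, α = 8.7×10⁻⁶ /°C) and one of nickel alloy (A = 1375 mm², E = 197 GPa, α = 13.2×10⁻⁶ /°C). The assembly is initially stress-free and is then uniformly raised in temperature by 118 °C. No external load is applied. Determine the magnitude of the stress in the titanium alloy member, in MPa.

σ ≈ 49.3 MPa (tensile)

Both members must finish at the same length. With the larger α, the nickel alloy tends to over-expand; the plates restrain it, putting the nickel alloy in compression and the titanium alloy in tension. With no external load the two internal forces are equal and opposite, magnitude P.
Setting the final lengths equal and cancelling L: (α₁ − α₂)ΔT = P/(A₁E₁) + P/(A₂E₂).
|α₁ − α₂|·ΔT = 4.5×10⁻⁶ × 118 = 0.000531.
1/(A₁E₁) + 1/(A₂E₂) = 1/(475×111×10³) + 1/(1375×197×10³) = 2.266×10⁻⁸ N⁻¹.
P = 0.000531 / 2.266×10⁻⁸ = 23440 N = 23.44 kN.
σ_{titanium alloy} = P/A₁ = 23440/475 = 49.34 MPa, tensile.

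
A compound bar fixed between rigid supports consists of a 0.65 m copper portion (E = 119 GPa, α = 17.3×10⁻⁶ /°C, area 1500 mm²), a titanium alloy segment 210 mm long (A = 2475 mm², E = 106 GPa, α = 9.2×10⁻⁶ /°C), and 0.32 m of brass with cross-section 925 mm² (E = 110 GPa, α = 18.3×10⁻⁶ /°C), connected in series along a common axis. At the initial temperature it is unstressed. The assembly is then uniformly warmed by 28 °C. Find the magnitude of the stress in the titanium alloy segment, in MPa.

If the supports were absent, the total length change would be Σ αᵢΔT Lᵢ = 17.3×10⁻⁶×28×650 + 9.2×10⁻⁶×28×210 + 18.3×10⁻⁶×28×320 = 0.5329 mm.
The rigid supports impose zero overall length change; the single axial force P common to all segments must satisfy P Σ Lᵢ/(AᵢEᵢ) = δ_free.
The series flexibility is Σ Lᵢ/(AᵢEᵢ) = 650/(1500×119×10³) + 210/(2475×106×10³) + 320/(925×110×10³) = 7.587×10⁻⁶ mm/N.
So P = 0.5329 / 7.587×10⁻⁶ = 70.24 kN, compressive.
σ_{titanium alloy} = P / A = 70240 / 2475 = 28.38 MPa.

σ ≈ 28.4 MPa (compressive)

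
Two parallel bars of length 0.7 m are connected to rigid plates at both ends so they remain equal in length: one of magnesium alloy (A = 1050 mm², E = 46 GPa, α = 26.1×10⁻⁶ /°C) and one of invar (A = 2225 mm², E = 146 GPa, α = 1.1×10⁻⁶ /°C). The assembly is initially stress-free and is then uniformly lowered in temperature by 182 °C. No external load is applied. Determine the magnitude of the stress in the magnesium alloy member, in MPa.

Both members must finish at the same length. With the larger α, the magnesium alloy tends to over-contract; the plates restrain it, putting the magnesium alloy in tension and the invar in compression. With no external load the two internal forces are equal and opposite, magnitude P.
Equating the net (thermal + elastic) strains gives |α₁ − α₂|·ΔT = P·[1/(A₁E₁) + 1/(A₂E₂)].
|α₁ − α₂|·ΔT = 25×10⁻⁶ × 182 = 0.00455.
1/(A₁E₁) + 1/(A₂E₂) = 1/(1050×46×10³) + 1/(2225×146×10³) = 2.378×10⁻⁸ N⁻¹.
P = 0.00455 / 2.378×10⁻⁸ = 191300 N = 191.3 kN.
σ_{magnesium alloy} = P/A₁ = 191300/1050 = 182.2 MPa, tensile.

σ ≈ 182 MPa (tensile)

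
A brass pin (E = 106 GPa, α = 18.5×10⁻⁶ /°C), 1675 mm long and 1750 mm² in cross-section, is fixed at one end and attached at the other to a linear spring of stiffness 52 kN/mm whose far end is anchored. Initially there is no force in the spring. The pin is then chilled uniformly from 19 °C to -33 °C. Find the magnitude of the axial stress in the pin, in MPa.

The unrestrained thermal change is αΔT L = 18.5×10⁻⁶ × 52 × 1675 = 1.611 mm.
Let P be the tensile force in the spring. The pin extends elastically by PL/(AE) and the spring stretches by P/k; together these equal δ_free.
So P = δ_free / [L/(AE) + 1/k] = 1.611 / [ 1675/(1750×106×10³) + 1/(52×10³) ].
P = 1.611 / 2.826×10⁻⁵ = 57020 N.
σ = P/A = 57020/1750 = 32.58 MPa.

σ ≈ 32.6 MPa (tensile)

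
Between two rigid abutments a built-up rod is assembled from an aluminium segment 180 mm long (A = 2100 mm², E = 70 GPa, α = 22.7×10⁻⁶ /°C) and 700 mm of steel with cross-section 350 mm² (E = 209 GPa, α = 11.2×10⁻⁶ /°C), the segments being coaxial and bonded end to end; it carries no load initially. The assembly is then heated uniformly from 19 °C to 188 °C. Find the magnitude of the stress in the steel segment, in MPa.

Free thermal expansion of the whole bar: Σ αᵢΔT Lᵢ = 22.7×10⁻⁶×169×180 + 11.2×10⁻⁶×169×700 = 2.015 mm.
The rigid supports impose zero overall length change; the single axial force P common to all segments must satisfy P Σ Lᵢ/(AᵢEᵢ) = δ_free.
The series flexibility is Σ Lᵢ/(AᵢEᵢ) = 180/(2100×70×10³) + 700/(350×209×10³) = 1.079×10⁻⁵ mm/N.
Hence P = δ_free / Σ(L/AE) = 2.015/1.079×10⁻⁵ = 186.7 kN (compressive).
σ_{steel} = P / A = 186700 / 350 = 533.5 MPa.

σ ≈ 534 MPa (compressive)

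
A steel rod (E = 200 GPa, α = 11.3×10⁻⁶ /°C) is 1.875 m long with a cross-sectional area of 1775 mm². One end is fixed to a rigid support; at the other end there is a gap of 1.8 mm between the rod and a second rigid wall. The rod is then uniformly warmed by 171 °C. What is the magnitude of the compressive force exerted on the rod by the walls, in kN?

P ≈ 345 kN

Free thermal elongation = αΔT L = 11.3×10⁻⁶ × 171 × 1875 = 3.623 mm.
After closing the 1.8 mm clearance, 3.623 − 1.8 = 1.823 mm of expansion remains to be suppressed by the wall.
Compatibility: PL/(AE) = 1.823 mm, so σ = P/A = E × (1.823/1875) = 194.5 MPa.
Force on the wall = σA = 194.5 × 1775 mm² = 345.2 kN.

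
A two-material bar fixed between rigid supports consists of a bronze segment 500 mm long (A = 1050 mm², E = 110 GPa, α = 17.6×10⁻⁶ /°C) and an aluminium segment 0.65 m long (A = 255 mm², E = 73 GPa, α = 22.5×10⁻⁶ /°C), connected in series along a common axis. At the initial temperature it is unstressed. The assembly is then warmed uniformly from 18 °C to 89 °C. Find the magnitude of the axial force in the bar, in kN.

Free thermal expansion of the whole bar: Σ αᵢΔT Lᵢ = 17.6×10⁻⁶×71×500 + 22.5×10⁻⁶×71×650 = 1.663 mm.
The rigid supports impose zero overall length change; the single axial force P common to all segments must satisfy P Σ Lᵢ/(AᵢEᵢ) = δ_free.
The series flexibility is Σ Lᵢ/(AᵢEᵢ) = 500/(1050×110×10³) + 650/(255×73×10³) = 3.925×10⁻⁵ mm/N.
P = 1.663 / 3.925×10⁻⁵ = 42380 N = 42.38 kN, compressive.

P ≈ 42.4 kN (compressive)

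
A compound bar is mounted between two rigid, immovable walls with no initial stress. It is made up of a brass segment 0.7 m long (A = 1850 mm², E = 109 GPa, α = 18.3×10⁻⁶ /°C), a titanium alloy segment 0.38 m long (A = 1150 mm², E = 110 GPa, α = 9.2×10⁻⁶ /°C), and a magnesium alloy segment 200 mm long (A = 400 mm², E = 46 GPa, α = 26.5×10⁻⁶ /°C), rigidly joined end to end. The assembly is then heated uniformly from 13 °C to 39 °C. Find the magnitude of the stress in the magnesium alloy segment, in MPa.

σ ≈ 81 MPa (compressive)

Free thermal expansion of the whole bar: Σ αᵢΔT Lᵢ = 18.3×10⁻⁶×26×700 + 9.2×10⁻⁶×26×380 + 26.5×10⁻⁶×26×200 = 0.5618 mm.
Since the ends are fixed, an axial force P builds up, equal in every segment, with P · Σ Lᵢ/(AᵢEᵢ) = δ_free.
The series flexibility is Σ Lᵢ/(AᵢEᵢ) = 700/(1850×109×10³) + 380/(1150×110×10³) + 200/(400×46×10³) = 1.734×10⁻⁵ mm/N.
Hence P = δ_free / Σ(L/AE) = 0.5618/1.734×10⁻⁵ = 32.39 kN (compressive).
σ_{magnesium alloy} = P / A = 32390 / 400 = 80.97 MPa.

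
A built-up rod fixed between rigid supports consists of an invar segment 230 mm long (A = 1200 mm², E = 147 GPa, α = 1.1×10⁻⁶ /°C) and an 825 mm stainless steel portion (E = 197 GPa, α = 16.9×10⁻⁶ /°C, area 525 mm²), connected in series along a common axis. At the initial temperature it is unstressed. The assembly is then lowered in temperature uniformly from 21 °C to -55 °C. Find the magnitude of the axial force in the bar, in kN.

Free thermal contraction of the whole bar: Σ αᵢΔT Lᵢ = 1.1×10⁻⁶×76×230 + 16.9×10⁻⁶×76×825 = 1.079 mm.
The rigid supports impose zero overall length change; the single axial force P common to all segments must satisfy P Σ Lᵢ/(AᵢEᵢ) = δ_free.
The series flexibility is Σ Lᵢ/(AᵢEᵢ) = 230/(1200×147×10³) + 825/(525×197×10³) = 9.281×10⁻⁶ mm/N.
P = 1.079 / 9.281×10⁻⁶ = 116200 N = 116.2 kN, tensile.

P ≈ 116 kN (tensile)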